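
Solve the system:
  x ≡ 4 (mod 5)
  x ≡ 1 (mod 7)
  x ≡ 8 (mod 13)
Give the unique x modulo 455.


Moduli 5, 7, 13 are pairwise coprime; by CRT there is a unique solution modulo M = 5 · 7 · 13 = 455.
Solve pairwise, accumulating the modulus:
  Start with x ≡ 4 (mod 5).
  Combine with x ≡ 1 (mod 7): since gcd(5, 7) = 1, we get a unique residue mod 35.
    Write x = 4 + 5·t and substitute into x ≡ 1 (mod 7): 5·t ≡ 1 − 4 = -3 (mod 7).
    Reduce coefficients mod 7: 5·t ≡ 4 (mod 7).
    The inverse of 5 mod 7 is 3 (since 5·3 = 15 = 2·7 + 1), so t ≡ 3·4 = 12 ≡ 5 (mod 7).
    Then x = 4 + 5·5 = 29, valid modulo lcm(5, 7) = 35: x ≡ 29 (mod 35).
  Combine with x ≡ 8 (mod 13): since gcd(35, 13) = 1, we get a unique residue mod 455.
    Write x = 29 + 35·t and substitute into x ≡ 8 (mod 13): 35·t ≡ 8 − 29 = -21 (mod 13).
    Reduce coefficients mod 13: 9·t ≡ 5 (mod 13).
    The inverse of 9 mod 13 is 3 (since 9·3 = 27 = 2·13 + 1), so t ≡ 3·5 = 15 ≡ 2 (mod 13).
    Then x = 29 + 35·2 = 99, valid modulo lcm(35, 13) = 455: x ≡ 99 (mod 455).
Verify: 99 mod 5 = 4 ✓, 99 mod 7 = 1 ✓, 99 mod 13 = 8 ✓.

x ≡ 99 (mod 455).


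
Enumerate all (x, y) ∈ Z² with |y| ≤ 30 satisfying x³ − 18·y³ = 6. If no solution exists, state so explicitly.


The equation is x³ - 18y³ = 6. For fixed y, x³ = 18·y³ + 6, so a solution requires the RHS to be a perfect cube.
Strategy: iterate y from -30 to 30, compute RHS = 18·y³ + 6, and check whether it is a (positive or negative) perfect cube.
Check small values of y:
  y = 0: RHS = 6 is not a perfect cube.
  y = 1: RHS = 24 is not a perfect cube.
  y = -1: RHS = -12 is not a perfect cube.
  y = 2: RHS = 150 is not a perfect cube.
  y = -2: RHS = -138 is not a perfect cube.
  y = 3: RHS = 492 is not a perfect cube.
  y = -3: RHS = -480 is not a perfect cube.
Continuing the search up to |y| = 30 finds no solutions either.
No (x, y) in the scanned range satisfies the equation.

No integer solutions with |y| ≤ 30.


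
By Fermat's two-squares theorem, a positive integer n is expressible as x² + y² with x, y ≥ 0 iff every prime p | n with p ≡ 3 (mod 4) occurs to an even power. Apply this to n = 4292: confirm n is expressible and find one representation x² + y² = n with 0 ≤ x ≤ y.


Step 1: Factor n = 4292 = 2^2 · 29 · 37.
Step 2: Check the mod-4 condition on each prime factor: 2 = 2 (special); 29 ≡ 1 (mod 4), exponent 1; 37 ≡ 1 (mod 4), exponent 1.
All primes ≡ 3 (mod 4) appear to even exponent (or don't appear), so by the two-squares theorem n IS expressible as a sum of two squares.
Step 3: Build a representation. Group n = k² · m with k = 2 and m = 29 · 37 = 1073 (a product of primes ≡ 1 (mod 4)); a representation of m scales to one of n via (k·x)² + (k·y)² = k²(x² + y²). Each prime p ≡ 1 (mod 4) is itself a sum of two squares; find a² by testing p − a² for a perfect square:
  29: 29 − 1² = 28, 29 − 2² = 25 = 5² ⇒ 29 = 2² + 5².
  37: 37 − 1² = 36 = 6² ⇒ 37 = 1² + 6².
  Combine using the Brahmagupta–Fibonacci identity (a² + b²)(c² + d²) = (ac − bd)² + (ad + bc)² = (ac + bd)² + (ad − bc)²:
  29 · 37 = 1073: from (2² + 5²)(1² + 6²), take (2·1 − 5·6, 2·6 + 5·1) = (2 − 30, 12 + 5) = (-28, 17); dropping signs (only squares matter) gives (28, 17); check 28² + 17² = 784 + 289 = 1073 ✓.
  Scale by k = 2: (2·28, 2·17) = (56, 34).
Step 4: Order so x ≤ y and verify: 34² + 56² = 1156 + 3136 = 4292 = n. ✓

n = 4292 = 34² + 56² (one valid representation with x ≤ y).


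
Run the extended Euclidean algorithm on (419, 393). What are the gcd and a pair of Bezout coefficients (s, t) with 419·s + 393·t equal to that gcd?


Euclidean algorithm on (419, 393) — divide until remainder is 0:
  419 = 1 · 393 + 26
  393 = 15 · 26 + 3
  26 = 8 · 3 + 2
  3 = 1 · 2 + 1
  2 = 2 · 1 + 0
gcd(419, 393) = 1.
Track Bezout coefficients alongside the remainders: start with r₀ = 419 = a·1 + b·0 (s = 1, t = 0) and r₁ = 393 = a·0 + b·1 (s = 0, t = 1); each new remainder r_{k+1} = r_{k-1} − q_k·r_k inherits s_{k+1} = s_{k-1} − q_k·s_k, t_{k+1} = t_{k-1} − q_k·t_k, so r_k = a·s_k + b·t_k at every step:
  q = 1: r = 26, s = 1 − 1·0 = 1, t = 0 − 1·1 = -1  (check: 419·1 + 393·(-1) = 26)
  q = 15: r = 3, s = 0 − 15·1 = -15, t = 1 − 15·(-1) = 16  (check: 419·(-15) + 393·16 = 3)
  q = 8: r = 2, s = 1 − 8·(-15) = 121, t = -1 − 8·16 = -129  (check: 419·121 + 393·(-129) = 2)
  q = 1: r = 1, s = -15 − 1·121 = -136, t = 16 − 1·(-129) = 145  (check: 419·(-136) + 393·145 = 1)
The row with r = 1 (the gcd) gives the Bezout coefficients s = -136, t = 145.
Result: 419 · (-136) + 393 · (145) = 1.

gcd(419, 393) = 1; s = -136, t = 145 (check: 419·(-136) + 393·145 = 1).


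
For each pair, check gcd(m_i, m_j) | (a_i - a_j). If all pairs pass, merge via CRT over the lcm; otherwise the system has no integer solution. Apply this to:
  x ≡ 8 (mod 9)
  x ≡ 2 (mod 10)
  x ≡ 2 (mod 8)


Moduli 9, 10, 8 are not pairwise coprime, so CRT works modulo lcm(m_i) when all pairwise compatibility conditions hold.
Pairwise compatibility: gcd(m_i, m_j) must divide a_i - a_j for every pair.
Merge one congruence at a time:
  Start: x ≡ 8 (mod 9).
  Combine with x ≡ 2 (mod 10): gcd(9, 10) = 1; 2 - 8 = -6, which IS divisible by 1, so compatible.
    Write x = 8 + 9·t and substitute into x ≡ 2 (mod 10): 9·t ≡ 2 − 8 = -6 (mod 10).
    Reduce coefficients mod 10: 9·t ≡ 4 (mod 10).
    The inverse of 9 mod 10 is 9 (since 9·9 = 81 = 8·10 + 1), so t ≡ 9·4 = 36 ≡ 6 (mod 10).
    Then x = 8 + 9·6 = 62, valid modulo lcm(9, 10) = 90: x ≡ 62 (mod 90).
  Combine with x ≡ 2 (mod 8): gcd(90, 8) = 2; 2 - 62 = -60, which IS divisible by 2, so compatible.
    Write x = 62 + 90·t and substitute into x ≡ 2 (mod 8): 90·t ≡ 2 − 62 = -60 (mod 8).
    Divide the congruence (and modulus) by g = 2: 45·t ≡ -30 (mod 4).
    Reduce coefficients mod 4: 1·t ≡ 2 (mod 4).
    So t ≡ 2 (mod 4).
    Then x = 62 + 90·2 = 242, valid modulo lcm(90, 8) = 360: x ≡ 242 (mod 360).
Verify: 242 mod 9 = 8, 242 mod 10 = 2, 242 mod 8 = 2.

x ≡ 242 (mod 360).


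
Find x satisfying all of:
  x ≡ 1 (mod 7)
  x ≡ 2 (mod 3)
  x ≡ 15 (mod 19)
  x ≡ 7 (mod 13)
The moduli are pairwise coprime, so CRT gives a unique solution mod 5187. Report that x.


Product of moduli M = 7 · 3 · 19 · 13 = 5187.
Merge one congruence at a time:
  Start: x ≡ 1 (mod 7).
  Combine with x ≡ 2 (mod 3); new modulus lcm = 21.
    Write x = 1 + 7·t and substitute into x ≡ 2 (mod 3): 7·t ≡ 2 − 1 = 1 (mod 3).
    Reduce coefficients mod 3: 1·t ≡ 1 (mod 3).
    So t ≡ 1 (mod 3).
    Then x = 1 + 7·1 = 8, valid modulo lcm(7, 3) = 21: x ≡ 8 (mod 21).
  Combine with x ≡ 15 (mod 19); new modulus lcm = 399.
    Write x = 8 + 21·t and substitute into x ≡ 15 (mod 19): 21·t ≡ 15 − 8 = 7 (mod 19).
    Reduce coefficients mod 19: 2·t ≡ 7 (mod 19).
    The inverse of 2 mod 19 is 10 (since 2·10 = 20 = 1·19 + 1), so t ≡ 10·7 = 70 ≡ 13 (mod 19).
    Then x = 8 + 21·13 = 281, valid modulo lcm(21, 19) = 399: x ≡ 281 (mod 399).
  Combine with x ≡ 7 (mod 13); new modulus lcm = 5187.
    Write x = 281 + 399·t and substitute into x ≡ 7 (mod 13): 399·t ≡ 7 − 281 = -274 (mod 13).
    Reduce coefficients mod 13: 9·t ≡ 12 (mod 13).
    The inverse of 9 mod 13 is 3 (since 9·3 = 27 = 2·13 + 1), so t ≡ 3·12 = 36 ≡ 10 (mod 13).
    Then x = 281 + 399·10 = 4271, valid modulo lcm(399, 13) = 5187: x ≡ 4271 (mod 5187).
Verify against each original: 4271 mod 7 = 1, 4271 mod 3 = 2, 4271 mod 19 = 15, 4271 mod 13 = 7.

x ≡ 4271 (mod 5187).


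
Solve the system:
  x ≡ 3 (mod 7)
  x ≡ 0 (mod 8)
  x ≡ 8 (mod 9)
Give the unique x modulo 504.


Moduli 7, 8, 9 are pairwise coprime; by CRT there is a unique solution modulo M = 7 · 8 · 9 = 504.
Solve pairwise, accumulating the modulus:
  Start with x ≡ 3 (mod 7).
  Combine with x ≡ 0 (mod 8): since gcd(7, 8) = 1, we get a unique residue mod 56.
    Write x = 3 + 7·t and substitute into x ≡ 0 (mod 8): 7·t ≡ 0 − 3 = -3 (mod 8).
    Reduce coefficients mod 8: 7·t ≡ 5 (mod 8).
    The inverse of 7 mod 8 is 7 (since 7·7 = 49 = 6·8 + 1), so t ≡ 7·5 = 35 ≡ 3 (mod 8).
    Then x = 3 + 7·3 = 24, valid modulo lcm(7, 8) = 56: x ≡ 24 (mod 56).
  Combine with x ≡ 8 (mod 9): since gcd(56, 9) = 1, we get a unique residue mod 504.
    Write x = 24 + 56·t and substitute into x ≡ 8 (mod 9): 56·t ≡ 8 − 24 = -16 (mod 9).
    Reduce coefficients mod 9: 2·t ≡ 2 (mod 9).
    The inverse of 2 mod 9 is 5 (since 2·5 = 10 = 1·9 + 1), so t ≡ 5·2 = 10 ≡ 1 (mod 9).
    Then x = 24 + 56·1 = 80, valid modulo lcm(56, 9) = 504: x ≡ 80 (mod 504).
Verify: 80 mod 7 = 3 ✓, 80 mod 8 = 0 ✓, 80 mod 9 = 8 ✓.

x ≡ 80 (mod 504).


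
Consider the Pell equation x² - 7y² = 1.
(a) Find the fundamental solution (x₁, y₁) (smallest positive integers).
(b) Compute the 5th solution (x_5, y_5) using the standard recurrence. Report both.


Step 1: Find the fundamental solution (x₁, y₁) of x² - 7y² = 1.
  Expand √7 as a continued fraction. a₀ = ⌊√7⌋ = 2; iterate m_{k+1} = d_k·a_k − m_k, d_{k+1} = (7 − m_{k+1}²)/d_k, a_{k+1} = ⌊(a₀ + m_{k+1})/d_{k+1}⌋ (starting m₀ = 0, d₀ = 1), with convergents p_k = a_k·p_{k-1} + p_{k-2}, q_k = a_k·q_{k-1} + q_{k-2} (p₋₁ = 1, q₋₁ = 0):
  k = 0: a₀ = 2; p₀/q₀ = 2/1; p₀² − 7·q₀² = 4 − 7 = -3.
  k = 1: m = 2, d = 3, a = ⌊(2 + 2)/3⌋ = 1; p/q = (1·2 + 1)/(1·1 + 0) = 3/1; p² − 7·q² = 9 − 7 = 2.
  k = 2: m = 1, d = 2, a = ⌊(2 + 1)/2⌋ = 1; p/q = (1·3 + 2)/(1·1 + 1) = 5/2; p² − 7·q² = 25 − 28 = -3.
  k = 3: m = 1, d = 3, a = ⌊(2 + 1)/3⌋ = 1; p/q = (1·5 + 3)/(1·2 + 1) = 8/3; p² − 7·q² = 64 − 63 = 1.
  The first convergent with p² − 7·q² = 1 gives the fundamental solution (x₁, y₁) = (8, 3).
Step 2: Apply the recurrence (x_{n+1}, y_{n+1}) = (x₁x_n + 7y₁y_n, x₁y_n + y₁x_n) repeatedly.
  From (x_1, y_1) = (8, 3): x_2 = 8·8 + 7·3·3 = 127; y_2 = 8·3 + 3·8 = 48.
  From (x_2, y_2) = (127, 48): x_3 = 8·127 + 7·3·48 = 2024; y_3 = 8·48 + 3·127 = 765.
  From (x_3, y_3) = (2024, 765): x_4 = 8·2024 + 7·3·765 = 32257; y_4 = 8·765 + 3·2024 = 12192.
  From (x_4, y_4) = (32257, 12192): x_5 = 8·32257 + 7·3·12192 = 514088; y_5 = 8·12192 + 3·32257 = 194307.
Step 3: Verify x_5² - 7·y_5² = 264286471744 - 264286471743 = 1 (should be 1). ✓

(x_1, y_1) = (8, 3); (x_5, y_5) = (514088, 194307).


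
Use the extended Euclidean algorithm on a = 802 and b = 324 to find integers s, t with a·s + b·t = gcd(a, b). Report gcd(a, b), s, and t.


Euclidean algorithm on (802, 324) — divide until remainder is 0:
  802 = 2 · 324 + 154
  324 = 2 · 154 + 16
  154 = 9 · 16 + 10
  16 = 1 · 10 + 6
  10 = 1 · 6 + 4
  6 = 1 · 4 + 2
  4 = 2 · 2 + 0
gcd(802, 324) = 2.
Track Bezout coefficients alongside the remainders: start with r₀ = 802 = a·1 + b·0 (s = 1, t = 0) and r₁ = 324 = a·0 + b·1 (s = 0, t = 1); each new remainder r_{k+1} = r_{k-1} − q_k·r_k inherits s_{k+1} = s_{k-1} − q_k·s_k, t_{k+1} = t_{k-1} − q_k·t_k, so r_k = a·s_k + b·t_k at every step:
  q = 2: r = 154, s = 1 − 2·0 = 1, t = 0 − 2·1 = -2  (check: 802·1 + 324·(-2) = 154)
  q = 2: r = 16, s = 0 − 2·1 = -2, t = 1 − 2·(-2) = 5  (check: 802·(-2) + 324·5 = 16)
  q = 9: r = 10, s = 1 − 9·(-2) = 19, t = -2 − 9·5 = -47  (check: 802·19 + 324·(-47) = 10)
  q = 1: r = 6, s = -2 − 1·19 = -21, t = 5 − 1·(-47) = 52  (check: 802·(-21) + 324·52 = 6)
  q = 1: r = 4, s = 19 − 1·(-21) = 40, t = -47 − 1·52 = -99  (check: 802·40 + 324·(-99) = 4)
  q = 1: r = 2, s = -21 − 1·40 = -61, t = 52 − 1·(-99) = 151  (check: 802·(-61) + 324·151 = 2)
The row with r = 2 (the gcd) gives the Bezout coefficients s = -61, t = 151.
Result: 802 · (-61) + 324 · (151) = 2.

gcd(802, 324) = 2; s = -61, t = 151 (check: 802·(-61) + 324·151 = 2).


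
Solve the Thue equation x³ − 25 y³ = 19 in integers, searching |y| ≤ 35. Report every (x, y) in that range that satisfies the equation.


The equation is x³ - 25y³ = 19. For fixed y, x³ = 25·y³ + 19, so a solution requires the RHS to be a perfect cube.
Strategy: iterate y from -35 to 35, compute RHS = 25·y³ + 19, and check whether it is a (positive or negative) perfect cube.
Check small values of y:
  y = 0: RHS = 19 is not a perfect cube.
  y = 1: RHS = 44 is not a perfect cube.
  y = -1: RHS = -6 is not a perfect cube.
  y = 2: RHS = 219 is not a perfect cube.
  y = -2: RHS = -181 is not a perfect cube.
  y = 3: RHS = 694 is not a perfect cube.
  y = -3: RHS = -656 is not a perfect cube.
Continuing the search up to |y| = 35 finds no solutions either.
No (x, y) in the scanned range satisfies the equation.

No integer solutions with |y| ≤ 35.


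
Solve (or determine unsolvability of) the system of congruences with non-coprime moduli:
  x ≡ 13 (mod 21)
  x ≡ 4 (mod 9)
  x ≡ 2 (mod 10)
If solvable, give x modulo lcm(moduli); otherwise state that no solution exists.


Moduli 21, 9, 10 are not pairwise coprime, so CRT works modulo lcm(m_i) when all pairwise compatibility conditions hold.
Pairwise compatibility: gcd(m_i, m_j) must divide a_i - a_j for every pair.
Merge one congruence at a time:
  Start: x ≡ 13 (mod 21).
  Combine with x ≡ 4 (mod 9): gcd(21, 9) = 3; 4 - 13 = -9, which IS divisible by 3, so compatible.
    Write x = 13 + 21·t and substitute into x ≡ 4 (mod 9): 21·t ≡ 4 − 13 = -9 (mod 9).
    Divide the congruence (and modulus) by g = 3: 7·t ≡ -3 (mod 3).
    Reduce coefficients mod 3: 1·t ≡ 0 (mod 3).
    So t ≡ 0 (mod 3).
    Then x = 13 + 21·0 = 13, valid modulo lcm(21, 9) = 63: x ≡ 13 (mod 63).
  Combine with x ≡ 2 (mod 10): gcd(63, 10) = 1; 2 - 13 = -11, which IS divisible by 1, so compatible.
    Write x = 13 + 63·t and substitute into x ≡ 2 (mod 10): 63·t ≡ 2 − 13 = -11 (mod 10).
    Reduce coefficients mod 10: 3·t ≡ 9 (mod 10).
    The inverse of 3 mod 10 is 7 (since 3·7 = 21 = 2·10 + 1), so t ≡ 7·9 = 63 ≡ 3 (mod 10).
    Then x = 13 + 63·3 = 202, valid modulo lcm(63, 10) = 630: x ≡ 202 (mod 630).
Verify: 202 mod 21 = 13, 202 mod 9 = 4, 202 mod 10 = 2.

x ≡ 202 (mod 630).


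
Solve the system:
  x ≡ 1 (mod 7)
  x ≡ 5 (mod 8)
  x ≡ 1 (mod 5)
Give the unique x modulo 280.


Moduli 7, 8, 5 are pairwise coprime; by CRT there is a unique solution modulo M = 7 · 8 · 5 = 280.
Solve pairwise, accumulating the modulus:
  Start with x ≡ 1 (mod 7).
  Combine with x ≡ 5 (mod 8): since gcd(7, 8) = 1, we get a unique residue mod 56.
    Write x = 1 + 7·t and substitute into x ≡ 5 (mod 8): 7·t ≡ 5 − 1 = 4 (mod 8).
    The inverse of 7 mod 8 is 7 (since 7·7 = 49 = 6·8 + 1), so t ≡ 7·4 = 28 ≡ 4 (mod 8).
    Then x = 1 + 7·4 = 29, valid modulo lcm(7, 8) = 56: x ≡ 29 (mod 56).
  Combine with x ≡ 1 (mod 5): since gcd(56, 5) = 1, we get a unique residue mod 280.
    Write x = 29 + 56·t and substitute into x ≡ 1 (mod 5): 56·t ≡ 1 − 29 = -28 (mod 5).
    Reduce coefficients mod 5: 1·t ≡ 2 (mod 5).
    So t ≡ 2 (mod 5).
    Then x = 29 + 56·2 = 141, valid modulo lcm(56, 5) = 280: x ≡ 141 (mod 280).
Verify: 141 mod 7 = 1 ✓, 141 mod 8 = 5 ✓, 141 mod 5 = 1 ✓.

x ≡ 141 (mod 280).


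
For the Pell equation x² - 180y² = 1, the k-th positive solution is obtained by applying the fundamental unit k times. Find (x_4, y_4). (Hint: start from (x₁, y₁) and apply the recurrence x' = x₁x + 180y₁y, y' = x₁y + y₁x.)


Step 1: Find the fundamental solution (x₁, y₁) of x² - 180y² = 1.
  Expand √180 as a continued fraction. a₀ = ⌊√180⌋ = 13; iterate m_{k+1} = d_k·a_k − m_k, d_{k+1} = (180 − m_{k+1}²)/d_k, a_{k+1} = ⌊(a₀ + m_{k+1})/d_{k+1}⌋ (starting m₀ = 0, d₀ = 1), with convergents p_k = a_k·p_{k-1} + p_{k-2}, q_k = a_k·q_{k-1} + q_{k-2} (p₋₁ = 1, q₋₁ = 0):
  k = 0: a₀ = 13; p₀/q₀ = 13/1; p₀² − 180·q₀² = 169 − 180 = -11.
  k = 1: m = 13, d = 11, a = ⌊(13 + 13)/11⌋ = 2; p/q = (2·13 + 1)/(2·1 + 0) = 27/2; p² − 180·q² = 729 − 720 = 9.
  k = 2: m = 9, d = 9, a = ⌊(13 + 9)/9⌋ = 2; p/q = (2·27 + 13)/(2·2 + 1) = 67/5; p² − 180·q² = 4489 − 4500 = -11.
  k = 3: m = 9, d = 11, a = ⌊(13 + 9)/11⌋ = 2; p/q = (2·67 + 27)/(2·5 + 2) = 161/12; p² − 180·q² = 25921 − 25920 = 1.
  The first convergent with p² − 180·q² = 1 gives the fundamental solution (x₁, y₁) = (161, 12).
Step 2: Apply the recurrence (x_{n+1}, y_{n+1}) = (x₁x_n + 180y₁y_n, x₁y_n + y₁x_n) repeatedly.
  From (x_1, y_1) = (161, 12): x_2 = 161·161 + 180·12·12 = 51841; y_2 = 161·12 + 12·161 = 3864.
  From (x_2, y_2) = (51841, 3864): x_3 = 161·51841 + 180·12·3864 = 16692641; y_3 = 161·3864 + 12·51841 = 1244196.
  From (x_3, y_3) = (16692641, 1244196): x_4 = 161·16692641 + 180·12·1244196 = 5374978561; y_4 = 161·1244196 + 12·16692641 = 400627248.
Step 3: Verify x_4² - 180·y_4² = 28890394531209630721 - 28890394531209630720 = 1 (should be 1). ✓

(x_1, y_1) = (161, 12); (x_4, y_4) = (5374978561, 400627248).


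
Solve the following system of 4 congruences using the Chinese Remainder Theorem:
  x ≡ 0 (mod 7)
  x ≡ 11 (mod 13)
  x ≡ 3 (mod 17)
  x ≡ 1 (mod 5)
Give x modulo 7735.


Product of moduli M = 7 · 13 · 17 · 5 = 7735.
Merge one congruence at a time:
  Start: x ≡ 0 (mod 7).
  Combine with x ≡ 11 (mod 13); new modulus lcm = 91.
    Write x = 0 + 7·t and substitute into x ≡ 11 (mod 13): 7·t ≡ 11 − 0 = 11 (mod 13).
    The inverse of 7 mod 13 is 2 (since 7·2 = 14 = 1·13 + 1), so t ≡ 2·11 = 22 ≡ 9 (mod 13).
    Then x = 0 + 7·9 = 63, valid modulo lcm(7, 13) = 91: x ≡ 63 (mod 91).
  Combine with x ≡ 3 (mod 17); new modulus lcm = 1547.
    Write x = 63 + 91·t and substitute into x ≡ 3 (mod 17): 91·t ≡ 3 − 63 = -60 (mod 17).
    Reduce coefficients mod 17: 6·t ≡ 8 (mod 17).
    The inverse of 6 mod 17 is 3 (since 6·3 = 18 = 1·17 + 1), so t ≡ 3·8 = 24 ≡ 7 (mod 17).
    Then x = 63 + 91·7 = 700, valid modulo lcm(91, 17) = 1547: x ≡ 700 (mod 1547).
  Combine with x ≡ 1 (mod 5); new modulus lcm = 7735.
    Write x = 700 + 1547·t and substitute into x ≡ 1 (mod 5): 1547·t ≡ 1 − 700 = -699 (mod 5).
    Reduce coefficients mod 5: 2·t ≡ 1 (mod 5).
    The inverse of 2 mod 5 is 3 (since 2·3 = 6 = 1·5 + 1), so t ≡ 3·1 = 3 ≡ 3 (mod 5).
    Then x = 700 + 1547·3 = 5341, valid modulo lcm(1547, 5) = 7735: x ≡ 5341 (mod 7735).
Verify against each original: 5341 mod 7 = 0, 5341 mod 13 = 11, 5341 mod 17 = 3, 5341 mod 5 = 1.

x ≡ 5341 (mod 7735).


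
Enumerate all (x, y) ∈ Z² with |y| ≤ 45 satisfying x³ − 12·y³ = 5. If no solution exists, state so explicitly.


The equation is x³ - 12y³ = 5. For fixed y, x³ = 12·y³ + 5, so a solution requires the RHS to be a perfect cube.
Strategy: iterate y from -45 to 45, compute RHS = 12·y³ + 5, and check whether it is a (positive or negative) perfect cube.
Check small values of y:
  y = 0: RHS = 5 is not a perfect cube.
  y = 1: RHS = 17 is not a perfect cube.
  y = -1: RHS = -7 is not a perfect cube.
  y = 2: RHS = 101 is not a perfect cube.
  y = -2: RHS = -91 is not a perfect cube.
  y = 3: RHS = 329 is not a perfect cube.
  y = -3: RHS = -319 is not a perfect cube.
Continuing the search up to |y| = 45 finds no solutions either.
No (x, y) in the scanned range satisfies the equation.

No integer solutions with |y| ≤ 45.


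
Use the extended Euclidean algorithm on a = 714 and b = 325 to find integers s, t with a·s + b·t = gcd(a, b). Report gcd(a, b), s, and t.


Euclidean algorithm on (714, 325) — divide until remainder is 0:
  714 = 2 · 325 + 64
  325 = 5 · 64 + 5
  64 = 12 · 5 + 4
  5 = 1 · 4 + 1
  4 = 4 · 1 + 0
gcd(714, 325) = 1.
Track Bezout coefficients alongside the remainders: start with r₀ = 714 = a·1 + b·0 (s = 1, t = 0) and r₁ = 325 = a·0 + b·1 (s = 0, t = 1); each new remainder r_{k+1} = r_{k-1} − q_k·r_k inherits s_{k+1} = s_{k-1} − q_k·s_k, t_{k+1} = t_{k-1} − q_k·t_k, so r_k = a·s_k + b·t_k at every step:
  q = 2: r = 64, s = 1 − 2·0 = 1, t = 0 − 2·1 = -2  (check: 714·1 + 325·(-2) = 64)
  q = 5: r = 5, s = 0 − 5·1 = -5, t = 1 − 5·(-2) = 11  (check: 714·(-5) + 325·11 = 5)
  q = 12: r = 4, s = 1 − 12·(-5) = 61, t = -2 − 12·11 = -134  (check: 714·61 + 325·(-134) = 4)
  q = 1: r = 1, s = -5 − 1·61 = -66, t = 11 − 1·(-134) = 145  (check: 714·(-66) + 325·145 = 1)
The row with r = 1 (the gcd) gives the Bezout coefficients s = -66, t = 145.
Result: 714 · (-66) + 325 · (145) = 1.

gcd(714, 325) = 1; s = -66, t = 145 (check: 714·(-66) + 325·145 = 1).


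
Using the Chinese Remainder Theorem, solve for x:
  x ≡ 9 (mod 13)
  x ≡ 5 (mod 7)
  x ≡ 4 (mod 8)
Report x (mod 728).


Moduli 13, 7, 8 are pairwise coprime; by CRT there is a unique solution modulo M = 13 · 7 · 8 = 728.
Solve pairwise, accumulating the modulus:
  Start with x ≡ 9 (mod 13).
  Combine with x ≡ 5 (mod 7): since gcd(13, 7) = 1, we get a unique residue mod 91.
    Write x = 9 + 13·t and substitute into x ≡ 5 (mod 7): 13·t ≡ 5 − 9 = -4 (mod 7).
    Reduce coefficients mod 7: 6·t ≡ 3 (mod 7).
    The inverse of 6 mod 7 is 6 (since 6·6 = 36 = 5·7 + 1), so t ≡ 6·3 = 18 ≡ 4 (mod 7).
    Then x = 9 + 13·4 = 61, valid modulo lcm(13, 7) = 91: x ≡ 61 (mod 91).
  Combine with x ≡ 4 (mod 8): since gcd(91, 8) = 1, we get a unique residue mod 728.
    Write x = 61 + 91·t and substitute into x ≡ 4 (mod 8): 91·t ≡ 4 − 61 = -57 (mod 8).
    Reduce coefficients mod 8: 3·t ≡ 7 (mod 8).
    The inverse of 3 mod 8 is 3 (since 3·3 = 9 = 1·8 + 1), so t ≡ 3·7 = 21 ≡ 5 (mod 8).
    Then x = 61 + 91·5 = 516, valid modulo lcm(91, 8) = 728: x ≡ 516 (mod 728).
Verify: 516 mod 13 = 9 ✓, 516 mod 7 = 5 ✓, 516 mod 8 = 4 ✓.

x ≡ 516 (mod 728).


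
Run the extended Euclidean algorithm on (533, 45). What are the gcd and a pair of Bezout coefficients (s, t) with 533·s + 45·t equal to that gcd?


Euclidean algorithm on (533, 45) — divide until remainder is 0:
  533 = 11 · 45 + 38
  45 = 1 · 38 + 7
  38 = 5 · 7 + 3
  7 = 2 · 3 + 1
  3 = 3 · 1 + 0
gcd(533, 45) = 1.
Track Bezout coefficients alongside the remainders: start with r₀ = 533 = a·1 + b·0 (s = 1, t = 0) and r₁ = 45 = a·0 + b·1 (s = 0, t = 1); each new remainder r_{k+1} = r_{k-1} − q_k·r_k inherits s_{k+1} = s_{k-1} − q_k·s_k, t_{k+1} = t_{k-1} − q_k·t_k, so r_k = a·s_k + b·t_k at every step:
  q = 11: r = 38, s = 1 − 11·0 = 1, t = 0 − 11·1 = -11  (check: 533·1 + 45·(-11) = 38)
  q = 1: r = 7, s = 0 − 1·1 = -1, t = 1 − 1·(-11) = 12  (check: 533·(-1) + 45·12 = 7)
  q = 5: r = 3, s = 1 − 5·(-1) = 6, t = -11 − 5·12 = -71  (check: 533·6 + 45·(-71) = 3)
  q = 2: r = 1, s = -1 − 2·6 = -13, t = 12 − 2·(-71) = 154  (check: 533·(-13) + 45·154 = 1)
The row with r = 1 (the gcd) gives the Bezout coefficients s = -13, t = 154.
Result: 533 · (-13) + 45 · (154) = 1.

gcd(533, 45) = 1; s = -13, t = 154 (check: 533·(-13) + 45·154 = 1).


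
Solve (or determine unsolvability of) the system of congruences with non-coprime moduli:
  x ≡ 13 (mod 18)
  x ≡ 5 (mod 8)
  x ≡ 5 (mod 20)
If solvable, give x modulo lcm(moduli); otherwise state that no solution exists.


Moduli 18, 8, 20 are not pairwise coprime, so CRT works modulo lcm(m_i) when all pairwise compatibility conditions hold.
Pairwise compatibility: gcd(m_i, m_j) must divide a_i - a_j for every pair.
Merge one congruence at a time:
  Start: x ≡ 13 (mod 18).
  Combine with x ≡ 5 (mod 8): gcd(18, 8) = 2; 5 - 13 = -8, which IS divisible by 2, so compatible.
    Write x = 13 + 18·t and substitute into x ≡ 5 (mod 8): 18·t ≡ 5 − 13 = -8 (mod 8).
    Divide the congruence (and modulus) by g = 2: 9·t ≡ -4 (mod 4).
    Reduce coefficients mod 4: 1·t ≡ 0 (mod 4).
    So t ≡ 0 (mod 4).
    Then x = 13 + 18·0 = 13, valid modulo lcm(18, 8) = 72: x ≡ 13 (mod 72).
  Combine with x ≡ 5 (mod 20): gcd(72, 20) = 4; 5 - 13 = -8, which IS divisible by 4, so compatible.
    Write x = 13 + 72·t and substitute into x ≡ 5 (mod 20): 72·t ≡ 5 − 13 = -8 (mod 20).
    Divide the congruence (and modulus) by g = 4: 18·t ≡ -2 (mod 5).
    Reduce coefficients mod 5: 3·t ≡ 3 (mod 5).
    The inverse of 3 mod 5 is 2 (since 3·2 = 6 = 1·5 + 1), so t ≡ 2·3 = 6 ≡ 1 (mod 5).
    Then x = 13 + 72·1 = 85, valid modulo lcm(72, 20) = 360: x ≡ 85 (mod 360).
Verify: 85 mod 18 = 13, 85 mod 8 = 5, 85 mod 20 = 5.

x ≡ 85 (mod 360).


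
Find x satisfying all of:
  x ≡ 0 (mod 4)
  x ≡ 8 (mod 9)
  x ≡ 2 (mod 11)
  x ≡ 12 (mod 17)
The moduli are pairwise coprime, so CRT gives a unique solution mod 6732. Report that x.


Product of moduli M = 4 · 9 · 11 · 17 = 6732.
Merge one congruence at a time:
  Start: x ≡ 0 (mod 4).
  Combine with x ≡ 8 (mod 9); new modulus lcm = 36.
    Write x = 0 + 4·t and substitute into x ≡ 8 (mod 9): 4·t ≡ 8 − 0 = 8 (mod 9).
    The inverse of 4 mod 9 is 7 (since 4·7 = 28 = 3·9 + 1), so t ≡ 7·8 = 56 ≡ 2 (mod 9).
    Then x = 0 + 4·2 = 8, valid modulo lcm(4, 9) = 36: x ≡ 8 (mod 36).
  Combine with x ≡ 2 (mod 11); new modulus lcm = 396.
    Write x = 8 + 36·t and substitute into x ≡ 2 (mod 11): 36·t ≡ 2 − 8 = -6 (mod 11).
    Reduce coefficients mod 11: 3·t ≡ 5 (mod 11).
    The inverse of 3 mod 11 is 4 (since 3·4 = 12 = 1·11 + 1), so t ≡ 4·5 = 20 ≡ 9 (mod 11).
    Then x = 8 + 36·9 = 332, valid modulo lcm(36, 11) = 396: x ≡ 332 (mod 396).
  Combine with x ≡ 12 (mod 17); new modulus lcm = 6732.
    Write x = 332 + 396·t and substitute into x ≡ 12 (mod 17): 396·t ≡ 12 − 332 = -320 (mod 17).
    Reduce coefficients mod 17: 5·t ≡ 3 (mod 17).
    The inverse of 5 mod 17 is 7 (since 5·7 = 35 = 2·17 + 1), so t ≡ 7·3 = 21 ≡ 4 (mod 17).
    Then x = 332 + 396·4 = 1916, valid modulo lcm(396, 17) = 6732: x ≡ 1916 (mod 6732).
Verify against each original: 1916 mod 4 = 0, 1916 mod 9 = 8, 1916 mod 11 = 2, 1916 mod 17 = 12.

x ≡ 1916 (mod 6732).


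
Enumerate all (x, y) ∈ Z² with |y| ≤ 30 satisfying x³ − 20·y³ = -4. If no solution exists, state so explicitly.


The equation is x³ - 20y³ = -4. For fixed y, x³ = 20·y³ − 4, so a solution requires the RHS to be a perfect cube.
Strategy: iterate y from -30 to 30, compute RHS = 20·y³ − 4, and check whether it is a (positive or negative) perfect cube.
Check small values of y:
  y = 0: RHS = -4 is not a perfect cube.
  y = 1: RHS = 16 is not a perfect cube.
  y = -1: RHS = -24 is not a perfect cube.
  y = 2: RHS = 156 is not a perfect cube.
  y = -2: RHS = -164 is not a perfect cube.
  y = 3: RHS = 536 is not a perfect cube.
  y = -3: RHS = -544 is not a perfect cube.
Continuing the search up to |y| = 30 finds no solutions either.
No (x, y) in the scanned range satisfies the equation.

No integer solutions with |y| ≤ 30.


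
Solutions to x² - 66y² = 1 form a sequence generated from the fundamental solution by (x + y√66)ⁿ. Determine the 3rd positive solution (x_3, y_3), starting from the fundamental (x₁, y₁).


Step 1: Find the fundamental solution (x₁, y₁) of x² - 66y² = 1.
  Expand √66 as a continued fraction. a₀ = ⌊√66⌋ = 8; iterate m_{k+1} = d_k·a_k − m_k, d_{k+1} = (66 − m_{k+1}²)/d_k, a_{k+1} = ⌊(a₀ + m_{k+1})/d_{k+1}⌋ (starting m₀ = 0, d₀ = 1), with convergents p_k = a_k·p_{k-1} + p_{k-2}, q_k = a_k·q_{k-1} + q_{k-2} (p₋₁ = 1, q₋₁ = 0):
  k = 0: a₀ = 8; p₀/q₀ = 8/1; p₀² − 66·q₀² = 64 − 66 = -2.
  k = 1: m = 8, d = 2, a = ⌊(8 + 8)/2⌋ = 8; p/q = (8·8 + 1)/(8·1 + 0) = 65/8; p² − 66·q² = 4225 − 4224 = 1.
  The first convergent with p² − 66·q² = 1 gives the fundamental solution (x₁, y₁) = (65, 8).
Step 2: Apply the recurrence (x_{n+1}, y_{n+1}) = (x₁x_n + 66y₁y_n, x₁y_n + y₁x_n) repeatedly.
  From (x_1, y_1) = (65, 8): x_2 = 65·65 + 66·8·8 = 8449; y_2 = 65·8 + 8·65 = 1040.
  From (x_2, y_2) = (8449, 1040): x_3 = 65·8449 + 66·8·1040 = 1098305; y_3 = 65·1040 + 8·8449 = 135192.
Step 3: Verify x_3² - 66·y_3² = 1206273873025 - 1206273873024 = 1 (should be 1). ✓

(x_1, y_1) = (65, 8); (x_3, y_3) = (1098305, 135192).


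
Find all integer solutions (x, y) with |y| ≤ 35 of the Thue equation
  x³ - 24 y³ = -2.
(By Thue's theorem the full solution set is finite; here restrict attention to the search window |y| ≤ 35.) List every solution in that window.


The equation is x³ - 24y³ = -2. For fixed y, x³ = 24·y³ − 2, so a solution requires the RHS to be a perfect cube.
Strategy: iterate y from -35 to 35, compute RHS = 24·y³ − 2, and check whether it is a (positive or negative) perfect cube.
Check small values of y:
  y = 0: RHS = -2 is not a perfect cube.
  y = 1: RHS = 22 is not a perfect cube.
  y = -1: RHS = -26 is not a perfect cube.
  y = 2: RHS = 190 is not a perfect cube.
  y = -2: RHS = -194 is not a perfect cube.
  y = 3: RHS = 646 is not a perfect cube.
  y = -3: RHS = -650 is not a perfect cube.
Continuing the search up to |y| = 35 finds no solutions either.
No (x, y) in the scanned range satisfies the equation.

No integer solutions with |y| ≤ 35.


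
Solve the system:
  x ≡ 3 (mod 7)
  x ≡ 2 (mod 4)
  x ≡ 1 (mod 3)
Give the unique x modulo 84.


Moduli 7, 4, 3 are pairwise coprime; by CRT there is a unique solution modulo M = 7 · 4 · 3 = 84.
Solve pairwise, accumulating the modulus:
  Start with x ≡ 3 (mod 7).
  Combine with x ≡ 2 (mod 4): since gcd(7, 4) = 1, we get a unique residue mod 28.
    Write x = 3 + 7·t and substitute into x ≡ 2 (mod 4): 7·t ≡ 2 − 3 = -1 (mod 4).
    Reduce coefficients mod 4: 3·t ≡ 3 (mod 4).
    The inverse of 3 mod 4 is 3 (since 3·3 = 9 = 2·4 + 1), so t ≡ 3·3 = 9 ≡ 1 (mod 4).
    Then x = 3 + 7·1 = 10, valid modulo lcm(7, 4) = 28: x ≡ 10 (mod 28).
  Combine with x ≡ 1 (mod 3): since gcd(28, 3) = 1, we get a unique residue mod 84.
    Write x = 10 + 28·t and substitute into x ≡ 1 (mod 3): 28·t ≡ 1 − 10 = -9 (mod 3).
    Reduce coefficients mod 3: 1·t ≡ 0 (mod 3).
    So t ≡ 0 (mod 3).
    Then x = 10 + 28·0 = 10, valid modulo lcm(28, 3) = 84: x ≡ 10 (mod 84).
Verify: 10 mod 7 = 3 ✓, 10 mod 4 = 2 ✓, 10 mod 3 = 1 ✓.

x ≡ 10 (mod 84).


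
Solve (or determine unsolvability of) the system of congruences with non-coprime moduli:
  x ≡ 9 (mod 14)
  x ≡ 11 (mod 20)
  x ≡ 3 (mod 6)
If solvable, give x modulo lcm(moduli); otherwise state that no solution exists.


Moduli 14, 20, 6 are not pairwise coprime, so CRT works modulo lcm(m_i) when all pairwise compatibility conditions hold.
Pairwise compatibility: gcd(m_i, m_j) must divide a_i - a_j for every pair.
Merge one congruence at a time:
  Start: x ≡ 9 (mod 14).
  Combine with x ≡ 11 (mod 20): gcd(14, 20) = 2; 11 - 9 = 2, which IS divisible by 2, so compatible.
    Write x = 9 + 14·t and substitute into x ≡ 11 (mod 20): 14·t ≡ 11 − 9 = 2 (mod 20).
    Divide the congruence (and modulus) by g = 2: 7·t ≡ 1 (mod 10).
    The inverse of 7 mod 10 is 3 (since 7·3 = 21 = 2·10 + 1), so t ≡ 3·1 = 3 ≡ 3 (mod 10).
    Then x = 9 + 14·3 = 51, valid modulo lcm(14, 20) = 140: x ≡ 51 (mod 140).
  Combine with x ≡ 3 (mod 6): gcd(140, 6) = 2; 3 - 51 = -48, which IS divisible by 2, so compatible.
    Write x = 51 + 140·t and substitute into x ≡ 3 (mod 6): 140·t ≡ 3 − 51 = -48 (mod 6).
    Divide the congruence (and modulus) by g = 2: 70·t ≡ -24 (mod 3).
    Reduce coefficients mod 3: 1·t ≡ 0 (mod 3).
    So t ≡ 0 (mod 3).
    Then x = 51 + 140·0 = 51, valid modulo lcm(140, 6) = 420: x ≡ 51 (mod 420).
Verify: 51 mod 14 = 9, 51 mod 20 = 11, 51 mod 6 = 3.

x ≡ 51 (mod 420).


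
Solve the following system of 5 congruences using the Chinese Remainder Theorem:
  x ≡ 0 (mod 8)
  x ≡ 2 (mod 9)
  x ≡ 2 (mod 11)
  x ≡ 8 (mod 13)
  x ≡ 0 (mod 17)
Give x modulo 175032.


Product of moduli M = 8 · 9 · 11 · 13 · 17 = 175032.
Merge one congruence at a time:
  Start: x ≡ 0 (mod 8).
  Combine with x ≡ 2 (mod 9); new modulus lcm = 72.
    Write x = 0 + 8·t and substitute into x ≡ 2 (mod 9): 8·t ≡ 2 − 0 = 2 (mod 9).
    The inverse of 8 mod 9 is 8 (since 8·8 = 64 = 7·9 + 1), so t ≡ 8·2 = 16 ≡ 7 (mod 9).
    Then x = 0 + 8·7 = 56, valid modulo lcm(8, 9) = 72: x ≡ 56 (mod 72).
  Combine with x ≡ 2 (mod 11); new modulus lcm = 792.
    Write x = 56 + 72·t and substitute into x ≡ 2 (mod 11): 72·t ≡ 2 − 56 = -54 (mod 11).
    Reduce coefficients mod 11: 6·t ≡ 1 (mod 11).
    The inverse of 6 mod 11 is 2 (since 6·2 = 12 = 1·11 + 1), so t ≡ 2·1 = 2 ≡ 2 (mod 11).
    Then x = 56 + 72·2 = 200, valid modulo lcm(72, 11) = 792: x ≡ 200 (mod 792).
  Combine with x ≡ 8 (mod 13); new modulus lcm = 10296.
    Write x = 200 + 792·t and substitute into x ≡ 8 (mod 13): 792·t ≡ 8 − 200 = -192 (mod 13).
    Reduce coefficients mod 13: 12·t ≡ 3 (mod 13).
    The inverse of 12 mod 13 is 12 (since 12·12 = 144 = 11·13 + 1), so t ≡ 12·3 = 36 ≡ 10 (mod 13).
    Then x = 200 + 792·10 = 8120, valid modulo lcm(792, 13) = 10296: x ≡ 8120 (mod 10296).
  Combine with x ≡ 0 (mod 17); new modulus lcm = 175032.
    Write x = 8120 + 10296·t and substitute into x ≡ 0 (mod 17): 10296·t ≡ 0 − 8120 = -8120 (mod 17).
    Reduce coefficients mod 17: 11·t ≡ 6 (mod 17).
    The inverse of 11 mod 17 is 14 (since 11·14 = 154 = 9·17 + 1), so t ≡ 14·6 = 84 ≡ 16 (mod 17).
    Then x = 8120 + 10296·16 = 172856, valid modulo lcm(10296, 17) = 175032: x ≡ 172856 (mod 175032).
Verify against each original: 172856 mod 8 = 0, 172856 mod 9 = 2, 172856 mod 11 = 2, 172856 mod 13 = 8, 172856 mod 17 = 0.

x ≡ 172856 (mod 175032).


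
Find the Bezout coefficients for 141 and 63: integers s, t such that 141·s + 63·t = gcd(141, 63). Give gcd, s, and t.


Euclidean algorithm on (141, 63) — divide until remainder is 0:
  141 = 2 · 63 + 15
  63 = 4 · 15 + 3
  15 = 5 · 3 + 0
gcd(141, 63) = 3.
Track Bezout coefficients alongside the remainders: start with r₀ = 141 = a·1 + b·0 (s = 1, t = 0) and r₁ = 63 = a·0 + b·1 (s = 0, t = 1); each new remainder r_{k+1} = r_{k-1} − q_k·r_k inherits s_{k+1} = s_{k-1} − q_k·s_k, t_{k+1} = t_{k-1} − q_k·t_k, so r_k = a·s_k + b·t_k at every step:
  q = 2: r = 15, s = 1 − 2·0 = 1, t = 0 − 2·1 = -2  (check: 141·1 + 63·(-2) = 15)
  q = 4: r = 3, s = 0 − 4·1 = -4, t = 1 − 4·(-2) = 9  (check: 141·(-4) + 63·9 = 3)
The row with r = 3 (the gcd) gives the Bezout coefficients s = -4, t = 9.
Result: 141 · (-4) + 63 · (9) = 3.

gcd(141, 63) = 3; s = -4, t = 9 (check: 141·(-4) + 63·9 = 3).


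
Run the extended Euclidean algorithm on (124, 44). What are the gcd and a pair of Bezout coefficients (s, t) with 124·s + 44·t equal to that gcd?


Euclidean algorithm on (124, 44) — divide until remainder is 0:
  124 = 2 · 44 + 36
  44 = 1 · 36 + 8
  36 = 4 · 8 + 4
  8 = 2 · 4 + 0
gcd(124, 44) = 4.
Track Bezout coefficients alongside the remainders: start with r₀ = 124 = a·1 + b·0 (s = 1, t = 0) and r₁ = 44 = a·0 + b·1 (s = 0, t = 1); each new remainder r_{k+1} = r_{k-1} − q_k·r_k inherits s_{k+1} = s_{k-1} − q_k·s_k, t_{k+1} = t_{k-1} − q_k·t_k, so r_k = a·s_k + b·t_k at every step:
  q = 2: r = 36, s = 1 − 2·0 = 1, t = 0 − 2·1 = -2  (check: 124·1 + 44·(-2) = 36)
  q = 1: r = 8, s = 0 − 1·1 = -1, t = 1 − 1·(-2) = 3  (check: 124·(-1) + 44·3 = 8)
  q = 4: r = 4, s = 1 − 4·(-1) = 5, t = -2 − 4·3 = -14  (check: 124·5 + 44·(-14) = 4)
The row with r = 4 (the gcd) gives the Bezout coefficients s = 5, t = -14.
Result: 124 · (5) + 44 · (-14) = 4.

gcd(124, 44) = 4; s = 5, t = -14 (check: 124·5 + 44·(-14) = 4).


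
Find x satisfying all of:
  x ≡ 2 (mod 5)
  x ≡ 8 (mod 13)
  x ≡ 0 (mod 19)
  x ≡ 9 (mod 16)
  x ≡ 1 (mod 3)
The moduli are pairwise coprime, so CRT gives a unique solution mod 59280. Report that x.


Product of moduli M = 5 · 13 · 19 · 16 · 3 = 59280.
Merge one congruence at a time:
  Start: x ≡ 2 (mod 5).
  Combine with x ≡ 8 (mod 13); new modulus lcm = 65.
    Write x = 2 + 5·t and substitute into x ≡ 8 (mod 13): 5·t ≡ 8 − 2 = 6 (mod 13).
    The inverse of 5 mod 13 is 8 (since 5·8 = 40 = 3·13 + 1), so t ≡ 8·6 = 48 ≡ 9 (mod 13).
    Then x = 2 + 5·9 = 47, valid modulo lcm(5, 13) = 65: x ≡ 47 (mod 65).
  Combine with x ≡ 0 (mod 19); new modulus lcm = 1235.
    Write x = 47 + 65·t and substitute into x ≡ 0 (mod 19): 65·t ≡ 0 − 47 = -47 (mod 19).
    Reduce coefficients mod 19: 8·t ≡ 10 (mod 19).
    The inverse of 8 mod 19 is 12 (since 8·12 = 96 = 5·19 + 1), so t ≡ 12·10 = 120 ≡ 6 (mod 19).
    Then x = 47 + 65·6 = 437, valid modulo lcm(65, 19) = 1235: x ≡ 437 (mod 1235).
  Combine with x ≡ 9 (mod 16); new modulus lcm = 19760.
    Write x = 437 + 1235·t and substitute into x ≡ 9 (mod 16): 1235·t ≡ 9 − 437 = -428 (mod 16).
    Reduce coefficients mod 16: 3·t ≡ 4 (mod 16).
    The inverse of 3 mod 16 is 11 (since 3·11 = 33 = 2·16 + 1), so t ≡ 11·4 = 44 ≡ 12 (mod 16).
    Then x = 437 + 1235·12 = 15257, valid modulo lcm(1235, 16) = 19760: x ≡ 15257 (mod 19760).
  Combine with x ≡ 1 (mod 3); new modulus lcm = 59280.
    Write x = 15257 + 19760·t and substitute into x ≡ 1 (mod 3): 19760·t ≡ 1 − 15257 = -15256 (mod 3).
    Reduce coefficients mod 3: 2·t ≡ 2 (mod 3).
    The inverse of 2 mod 3 is 2 (since 2·2 = 4 = 1·3 + 1), so t ≡ 2·2 = 4 ≡ 1 (mod 3).
    Then x = 15257 + 19760·1 = 35017, valid modulo lcm(19760, 3) = 59280: x ≡ 35017 (mod 59280).
Verify against each original: 35017 mod 5 = 2, 35017 mod 13 = 8, 35017 mod 19 = 0, 35017 mod 16 = 9, 35017 mod 3 = 1.

x ≡ 35017 (mod 59280).


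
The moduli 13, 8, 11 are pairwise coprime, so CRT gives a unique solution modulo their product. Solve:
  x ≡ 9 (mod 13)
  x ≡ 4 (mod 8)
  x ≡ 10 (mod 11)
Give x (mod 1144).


Moduli 13, 8, 11 are pairwise coprime; by CRT there is a unique solution modulo M = 13 · 8 · 11 = 1144.
Solve pairwise, accumulating the modulus:
  Start with x ≡ 9 (mod 13).
  Combine with x ≡ 4 (mod 8): since gcd(13, 8) = 1, we get a unique residue mod 104.
    Write x = 9 + 13·t and substitute into x ≡ 4 (mod 8): 13·t ≡ 4 − 9 = -5 (mod 8).
    Reduce coefficients mod 8: 5·t ≡ 3 (mod 8).
    The inverse of 5 mod 8 is 5 (since 5·5 = 25 = 3·8 + 1), so t ≡ 5·3 = 15 ≡ 7 (mod 8).
    Then x = 9 + 13·7 = 100, valid modulo lcm(13, 8) = 104: x ≡ 100 (mod 104).
  Combine with x ≡ 10 (mod 11): since gcd(104, 11) = 1, we get a unique residue mod 1144.
    Write x = 100 + 104·t and substitute into x ≡ 10 (mod 11): 104·t ≡ 10 − 100 = -90 (mod 11).
    Reduce coefficients mod 11: 5·t ≡ 9 (mod 11).
    The inverse of 5 mod 11 is 9 (since 5·9 = 45 = 4·11 + 1), so t ≡ 9·9 = 81 ≡ 4 (mod 11).
    Then x = 100 + 104·4 = 516, valid modulo lcm(104, 11) = 1144: x ≡ 516 (mod 1144).
Verify: 516 mod 13 = 9 ✓, 516 mod 8 = 4 ✓, 516 mod 11 = 10 ✓.

x ≡ 516 (mod 1144).


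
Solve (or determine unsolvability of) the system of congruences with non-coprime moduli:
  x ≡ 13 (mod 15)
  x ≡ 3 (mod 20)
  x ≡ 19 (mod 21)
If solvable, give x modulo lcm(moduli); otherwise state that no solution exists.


Moduli 15, 20, 21 are not pairwise coprime, so CRT works modulo lcm(m_i) when all pairwise compatibility conditions hold.
Pairwise compatibility: gcd(m_i, m_j) must divide a_i - a_j for every pair.
Merge one congruence at a time:
  Start: x ≡ 13 (mod 15).
  Combine with x ≡ 3 (mod 20): gcd(15, 20) = 5; 3 - 13 = -10, which IS divisible by 5, so compatible.
    Write x = 13 + 15·t and substitute into x ≡ 3 (mod 20): 15·t ≡ 3 − 13 = -10 (mod 20).
    Divide the congruence (and modulus) by g = 5: 3·t ≡ -2 (mod 4).
    Reduce coefficients mod 4: 3·t ≡ 2 (mod 4).
    The inverse of 3 mod 4 is 3 (since 3·3 = 9 = 2·4 + 1), so t ≡ 3·2 = 6 ≡ 2 (mod 4).
    Then x = 13 + 15·2 = 43, valid modulo lcm(15, 20) = 60: x ≡ 43 (mod 60).
  Combine with x ≡ 19 (mod 21): gcd(60, 21) = 3; 19 - 43 = -24, which IS divisible by 3, so compatible.
    Write x = 43 + 60·t and substitute into x ≡ 19 (mod 21): 60·t ≡ 19 − 43 = -24 (mod 21).
    Divide the congruence (and modulus) by g = 3: 20·t ≡ -8 (mod 7).
    Reduce coefficients mod 7: 6·t ≡ 6 (mod 7).
    The inverse of 6 mod 7 is 6 (since 6·6 = 36 = 5·7 + 1), so t ≡ 6·6 = 36 ≡ 1 (mod 7).
    Then x = 43 + 60·1 = 103, valid modulo lcm(60, 21) = 420: x ≡ 103 (mod 420).
Verify: 103 mod 15 = 13, 103 mod 20 = 3, 103 mod 21 = 19.

x ≡ 103 (mod 420).
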